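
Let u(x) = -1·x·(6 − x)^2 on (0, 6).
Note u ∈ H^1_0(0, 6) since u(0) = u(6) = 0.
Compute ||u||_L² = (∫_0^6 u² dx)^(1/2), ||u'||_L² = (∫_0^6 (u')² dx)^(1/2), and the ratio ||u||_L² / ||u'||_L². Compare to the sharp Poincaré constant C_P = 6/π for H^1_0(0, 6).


||u||_L² / ||u'||_L² = 3*sqrt(14)/7 < C_P = 6/π.

u(x) = -1·x·(6 − x)^2, so u'(x) = 3*(2 - x)*(x - 6).
u(x) = -1·x·(6 − x)^2 vanishes at x = 0 and x = 6, so u ∈ H^1_0(0, 6). Differentiate via the product rule and integrate the resulting polynomials term by term.
  ∫_0^6 u² dx = ∫_0^6 (x^6 - 24*x^5 + 216*x^4 - 864*x^3 + 1296*x^2) dx. Term by term:
    ∫_0^6 x^6 dx = 279936/7;  ∫_0^6 -24*x^5 dx = -186624;  ∫_0^6 216*x^4 dx = 1679616/5;
    ∫_0^6 -864*x^3 dx = -279936;  ∫_0^6 1296*x^2 dx = 93312.
  Sum: 279936/7 − 186624 + 1679616/5 − 279936 + 93312 = 93312/35.
  ∫_0^6 (u')² dx = ∫_0^6 (9*x^4 - 144*x^3 + 792*x^2 - 1728*x + 1296) dx. Term by term:
    ∫_0^6 9*x^4 dx = 69984/5;  ∫_0^6 -144*x^3 dx = -46656;  ∫_0^6 792*x^2 dx = 57024;
    ∫_0^6 -1728*x dx = -31104;  ∫_0^6 1296 dx = 7776.
  Sum: 69984/5 − 46656 + 57024 − 31104 + 7776 = 5184/5.
∫_0^6 u² dx = 93312/35, so ||u||_L² = 216*sqrt(70)/35.
∫_0^6 (u')² dx = 5184/5, so ||u'||_L² = 72*sqrt(5)/5.
Ratio ||u||_L² / ||u'||_L² = 3*sqrt(14)/7.
Sharp Poincaré constant on H^1_0(0, 6) is C_P = L/π = 6/π, achieved by sin(π/6·x).
A polynomial bump cannot attain the sharp Poincaré constant (only the first sine eigenfunction does), so the ratio is strictly less than C_P, consistent with ||u||_L² ≤ C_P ||u'||_L².


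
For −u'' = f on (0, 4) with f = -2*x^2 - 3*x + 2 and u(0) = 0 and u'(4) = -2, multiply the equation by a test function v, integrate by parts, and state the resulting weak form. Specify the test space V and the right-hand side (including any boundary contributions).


V = {v ∈ H^1(0, 4) : v(0) = 0} (test functions vanish at x = 0 where u is specified); weak form: ∫_0^4 u'v' dx = ∫_0^4 (-2*x^2 - 3*x + 2) v dx − 2·v(4) for all v ∈ V.

Multiply both sides by a test function v and integrate from 0 to 4:
  ∫_0^4 −u''(x) v(x) dx = ∫_0^4 f(x) v(x) dx.
Integrate the LHS by parts once:
  ∫_0^4 −u'' v dx = −[u'(x) v(x)]_0^4 + ∫_0^4 u'(x) v'(x) dx.
Thus ∫_0^4 u'(x) v'(x) dx = ∫_0^4 f(x) v(x) dx + [u'(x) v(x)]_0^4.
Choose V so that boundary terms are either known or forced to vanish.
Mixed BC: u(0) = 0 (Dirichlet) and u'(4) = -2 (Neumann). Define V = {v ∈ H^1(0, 4) : v(0) = 0}. Then [u' v]_0^4 = u'(4)·v(4) − u'(0)·0 = − 2·v(4).
Weak formulation: find u (satisfying any essential BC) such that ∫_0^4 u'(x) v'(x) dx = ∫_0^4 f v dx − 2·v(4) for all v ∈ V (Dirichlet at 0 absorbed into V; Neumann datum at x = 4 contributes the boundary term).
Substituting f(x) = -2*x^2 - 3*x + 2, the right-hand side is ∫_0^4 (-2*x^2 - 3*x + 2) v dx − 2·v(4).


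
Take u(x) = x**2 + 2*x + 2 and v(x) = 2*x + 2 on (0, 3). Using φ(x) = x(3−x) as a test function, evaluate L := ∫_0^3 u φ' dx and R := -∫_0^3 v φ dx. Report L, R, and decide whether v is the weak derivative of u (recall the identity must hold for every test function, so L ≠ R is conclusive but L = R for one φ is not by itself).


LHS = -45/2, RHS = -45/2. Yes, v = u' weakly.

u(x) = x**2 + 2*x + 2, classical derivative u'(x) = 2*x + 2.
φ(x) = x(3−x), so φ'(x) = 3 - 2*x.
Note φ(0) = φ(3) = 0, so the boundary term u·φ vanishes.
LHS = ∫_0^3 u(x) φ'(x) dx = ∫_0^3 (-2*x^3 - x^2 + 2*x + 6) dx. Term by term:
  ∫_0^3 -2*x^3 dx = -81/2;  ∫_0^3 -x^2 dx = -9;  ∫_0^3 2*x dx = 9;
  ∫_0^3 6 dx = 18.
Sum: -81/2 − 9 + 9 + 18 = -45/2.
So LHS = -45/2.
∫_0^3 v(x) φ(x) dx = ∫_0^3 (-2*x^3 + 4*x^2 + 6*x) dx. Term by term:
  ∫_0^3 -2*x^3 dx = -81/2;  ∫_0^3 4*x^2 dx = 36;  ∫_0^3 6*x dx = 27.
Sum: -81/2 + 36 + 27 = 45/2.
So RHS = -∫_0^3 v(x) φ(x) dx = -45/2.
LHS = RHS, so the identity holds for this test φ.
Moreover u is smooth here and v(x) = u'(x) = 2*x + 2 pointwise, so the identity holds for every test function. Hence v is the weak derivative of u.


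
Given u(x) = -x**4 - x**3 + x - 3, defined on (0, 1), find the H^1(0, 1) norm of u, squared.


||u||_{H^1}^2 = 17501/1260

The H^1 norm (squared) on an interval (0, L) is
  ||u||_{H^1}^2 = ∫_0^L u(x)^2 dx + ∫_0^L u'(x)^2 dx.
Compute u'(x) = -4*x**3 - 3*x**2 + 1.
Then u(x)^2 = x**8 + 2*x**7 + x**6 - 2*x**5 + 4*x**4 + 6*x**3 + x**2 - 6*x + 9 and u'(x)^2 = 16*x**6 + 24*x**5 + 9*x**4 - 8*x**3 - 6*x**2 + 1.
Integrate each monomial from 0 to 1 using ∫_0^1 c·x^n dx = c·1^(n+1)/(n+1):
  ∫_0^1 u(x)^2 dx = ∫_0^1 (x^8 + 2*x^7 + x^6 - 2*x^5 + 4*x^4 + 6*x^3 + x^2 - 6*x + 9) dx. Term by term:
    ∫_0^1 x^8 dx = 1/9;  ∫_0^1 2*x^7 dx = 1/4;  ∫_0^1 x^6 dx = 1/7;
    ∫_0^1 -2*x^5 dx = -1/3;  ∫_0^1 4*x^4 dx = 4/5;  ∫_0^1 6*x^3 dx = 3/2;
    ∫_0^1 x^2 dx = 1/3;  ∫_0^1 -6*x dx = -3;  ∫_0^1 9 dx = 9.
  Sum: 1/9 + 1/4 + 1/7 − 1/3 + 4/5 + 3/2 + 1/3 − 3 + 9 = 11093/1260.
  ∫_0^1 u'(x)^2 dx = ∫_0^1 (16*x^6 + 24*x^5 + 9*x^4 - 8*x^3 - 6*x^2 + 1) dx. Term by term:
    ∫_0^1 16*x^6 dx = 16/7;  ∫_0^1 24*x^5 dx = 4;  ∫_0^1 9*x^4 dx = 9/5;
    ∫_0^1 -8*x^3 dx = -2;  ∫_0^1 -6*x^2 dx = -2;  ∫_0^1 1 dx = 1.
  Sum: 16/7 + 4 + 9/5 − 2 − 2 + 1 = 178/35.
Adding: ||u||_{H^1}^2 = 11093/1260 + 178/35 = 17501/1260.


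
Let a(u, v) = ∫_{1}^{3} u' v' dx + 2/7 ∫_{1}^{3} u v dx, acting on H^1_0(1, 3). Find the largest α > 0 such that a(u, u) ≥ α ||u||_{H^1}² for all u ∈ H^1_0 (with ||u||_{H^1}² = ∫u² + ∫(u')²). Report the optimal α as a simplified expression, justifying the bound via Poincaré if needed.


α = (8/7 + π^2)/(4 + π^2)

Coercivity of a(·,·) on H^1_0(1, 3) means a(u, u) ≥ α ||u||_{H^1}² for every u ∈ H^1_0.
The interval has length L = 2, and Poincaré/coercivity depend only on L. Here a(u, u) = ∫(u')² + (2/7)·∫u².
Here 0 < c = 2/7 < 1. The condition a(u,u) ≥ α||u||_{H^1}² reads (1−α)∫(u')² ≥ (α−c)∫u². Any admissible α is ≤ 1 (rapidly oscillating u have ∫u²/∫(u')² → 0), and α = 1 would force 0 ≥ (1−c)∫u², impossible since c < 1; so 1−α > 0. By the sharp Poincaré inequality on H^1_0 of an interval of length L, ∫(u')² ≥ (π/L)²∫u² with equality for the first sine mode sin(π(x−x₀)/L) (x₀ the left endpoint), so the inequality holds for all u iff (1−α)(π/L)² ≥ α − c, i.e. α ≤ ((π/L)² + c)/((π/L)² + 1) = (1 + c(L/π)²)/(1 + (L/π)²). With (π/L)² = π^2/4 and c = 2/7, the largest admissible constant is α = ((π/L)² + c)/((π/L)² + 1).
Simplifying, α = (8/7 + π^2)/(4 + π^2).


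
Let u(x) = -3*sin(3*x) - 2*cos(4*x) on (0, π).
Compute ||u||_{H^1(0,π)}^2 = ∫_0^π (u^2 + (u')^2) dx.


||u||_{H^1(0,π)}^2 = -1224/7 + 79*π

u'(x) = 8*sin(4*x) - 9*cos(3*x).
Expand u² and (u')² and integrate term by term on (0, π), using: for integers n ≥ 1, ∫_0^π sin²(nx) dx = ∫_0^π cos²(nx) dx = π/2; for n ≠ n', ∫_0^π sin(nx)sin(n'x) dx = ∫_0^π cos(nx)cos(n'x) dx = 0; and by product-to-sum, ∫_0^π sin(nx)cos(n'x) dx = ½∫_0^π [sin((n+n')x) + sin((n−n')x)] dx, which is 0 when n+n' is even and 2n/(n²−n'²) when n+n' is odd (it need not vanish on (0, π)).
  u² squared terms: (-3)²·∫sin(3x)² dx = 9·π/2 = 9*π/2;  (-2)²·∫cos(4x)² dx = 4·π/2 = 2*π.
  u² cross terms: 2·(-3)·(-2)·∫sin(3x)·cos(4x) dx = 12·(-6/7) = -72/7.
  So ∫_0^π u² dx = 9*π/2 + 2*π − 72/7 = -72/7 + 13*π/2.
  (u')² squared terms: (-9)²·∫cos(3x)² dx = 81·π/2 = 81*π/2;  (8)²·∫sin(4x)² dx = 64·π/2 = 32*π.
  (u')² cross terms: 2·(-9)·(8)·∫cos(3x)·sin(4x) dx = -144·(8/7) = -1152/7.
  So ∫_0^π (u')² dx = 81*π/2 + 32*π − 1152/7 = -1152/7 + 145*π/2.
||u||_{H^1}^2 = (-72/7 + 13*π/2) + (-1152/7 + 145*π/2) = -1224/7 + 79*π.


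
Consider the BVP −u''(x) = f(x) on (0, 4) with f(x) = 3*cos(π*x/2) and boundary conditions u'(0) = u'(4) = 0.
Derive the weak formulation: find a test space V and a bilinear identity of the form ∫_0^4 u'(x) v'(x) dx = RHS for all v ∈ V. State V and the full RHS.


V = H^1(0, 4) (no boundary constraint on v; u is determined up to an additive constant); weak form: ∫_0^4 u'v' dx = ∫_0^4 (3*cos(π*x/2)) v dx for all v ∈ V.

Multiply both sides by a test function v and integrate from 0 to 4:
  ∫_0^4 −u''(x) v(x) dx = ∫_0^4 f(x) v(x) dx.
Integrate the LHS by parts once:
  ∫_0^4 −u'' v dx = −[u'(x) v(x)]_0^4 + ∫_0^4 u'(x) v'(x) dx.
Thus ∫_0^4 u'(x) v'(x) dx = ∫_0^4 f(x) v(x) dx + [u'(x) v(x)]_0^4.
Choose V so that boundary terms are either known or forced to vanish.
u has homogeneous Neumann: u'(0) = u'(4) = 0. So [u' v]_0^4 = 0·v(4) − 0·v(0) = 0 for any v; take V = H^1(0, 4).
Weak formulation: find u (satisfying any essential BC) such that ∫_0^4 u'(x) v'(x) dx = ∫_0^4 f v dx for all v ∈ V (homogeneous Neumann, so boundary terms vanish).
Substituting f(x) = 3*cos(π*x/2), the right-hand side is ∫_0^4 (3*cos(π*x/2)) v dx.
Compatibility check (pure Neumann): taking v ≡ 1 ∈ V gives 0 = ∫_0^4 f dx + (0) − (0), i.e. ∫_0^4 f dx must equal u'(0) − u'(4) = 0. Indeed ∫_0^4 (3*cos(π*x/2)) dx = 0, so the data are compatible. The solution is then unique only up to an additive constant (fix it e.g. by requiring ∫_0^4 u dx = 0).


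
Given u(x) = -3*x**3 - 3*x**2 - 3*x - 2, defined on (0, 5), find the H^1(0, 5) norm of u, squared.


||u||_{H^1}^2 = 3383435/14

The H^1 norm (squared) on an interval (0, L) is
  ||u||_{H^1}^2 = ∫_0^L u(x)^2 dx + ∫_0^L u'(x)^2 dx.
Compute u'(x) = -9*x**2 - 6*x - 3.
Then u(x)^2 = 9*x**6 + 18*x**5 + 27*x**4 + 30*x**3 + 21*x**2 + 12*x + 4 and u'(x)^2 = 81*x**4 + 108*x**3 + 90*x**2 + 36*x + 9.
Integrate each monomial from 0 to 5 using ∫_0^5 c·x^n dx = c·5^(n+1)/(n+1):
  ∫_0^5 u(x)^2 dx = ∫_0^5 (9*x^6 + 18*x^5 + 27*x^4 + 30*x^3 + 21*x^2 + 12*x + 4) dx. Term by term:
    ∫_0^5 9*x^6 dx = 703125/7;  ∫_0^5 18*x^5 dx = 46875;  ∫_0^5 27*x^4 dx = 16875;
    ∫_0^5 30*x^3 dx = 9375/2;  ∫_0^5 21*x^2 dx = 875;  ∫_0^5 12*x dx = 150;
    ∫_0^5 4 dx = 20.
  Sum: 703125/7 + 46875 + 16875 + 9375/2 + 875 + 150 + 20 = 2379005/14.
  ∫_0^5 u'(x)^2 dx = ∫_0^5 (81*x^4 + 108*x^3 + 90*x^2 + 36*x + 9) dx. Term by term:
    ∫_0^5 81*x^4 dx = 50625;  ∫_0^5 108*x^3 dx = 16875;  ∫_0^5 90*x^2 dx = 3750;
    ∫_0^5 36*x dx = 450;  ∫_0^5 9 dx = 45.
  Sum: 50625 + 16875 + 3750 + 450 + 45 = 71745.
Adding: ||u||_{H^1}^2 = 2379005/14 + 71745 = 3383435/14.


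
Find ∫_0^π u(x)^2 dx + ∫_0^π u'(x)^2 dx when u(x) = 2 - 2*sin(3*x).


||u||_{H^1(0,π)}^2 = -16/3 + 24*π

u'(x) = -6*cos(3*x).
Expand u² and (u')² and integrate term by term on (0, π), using: for integers n ≥ 1, ∫_0^π sin²(nx) dx = ∫_0^π cos²(nx) dx = π/2; for n ≠ n', ∫_0^π sin(nx)sin(n'x) dx = ∫_0^π cos(nx)cos(n'x) dx = 0; and by product-to-sum, ∫_0^π sin(nx)cos(n'x) dx = ½∫_0^π [sin((n+n')x) + sin((n−n')x)] dx, which is 0 when n+n' is even and 2n/(n²−n'²) when n+n' is odd (it need not vanish on (0, π)). For the constant mode: ∫_0^π 1 dx = π, ∫_0^π cos(nx) dx = 0, ∫_0^π sin(nx) dx = (1−(−1)^n)/n.
  u² squared terms: (2)²·∫1 dx = 4·π = 4*π;  (-2)²·∫sin(3x)² dx = 4·π/2 = 2*π.
  u² cross terms: 2·(2)·(-2)·∫1·sin(3x) dx = -8·(2/3) = -16/3.
  So ∫_0^π u² dx = 4*π + 2*π − 16/3 = -16/3 + 6*π.
  (u')² squared terms: (-6)²·∫cos(3x)² dx = 36·π/2 = 18*π.
  So ∫_0^π (u')² dx = 18*π.
||u||_{H^1}^2 = (-16/3 + 6*π) + (18*π) = -16/3 + 24*π.


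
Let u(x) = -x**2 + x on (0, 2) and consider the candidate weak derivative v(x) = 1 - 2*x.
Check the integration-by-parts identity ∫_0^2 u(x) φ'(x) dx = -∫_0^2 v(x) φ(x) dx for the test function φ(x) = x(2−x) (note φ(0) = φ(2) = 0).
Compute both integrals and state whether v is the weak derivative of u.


LHS = 4/3, RHS = 4/3. Yes, v = u' weakly.

u(x) = -x**2 + x, classical derivative u'(x) = 1 - 2*x.
φ(x) = x(2−x), so φ'(x) = 2 - 2*x.
Note φ(0) = φ(2) = 0, so the boundary term u·φ vanishes.
LHS = ∫_0^2 u(x) φ'(x) dx = ∫_0^2 (2*x^3 - 4*x^2 + 2*x) dx. Term by term:
  ∫_0^2 2*x^3 dx = 8;  ∫_0^2 -4*x^2 dx = -32/3;  ∫_0^2 2*x dx = 4.
Sum: 8 − 32/3 + 4 = 4/3.
So LHS = 4/3.
∫_0^2 v(x) φ(x) dx = ∫_0^2 (2*x^3 - 5*x^2 + 2*x) dx. Term by term:
  ∫_0^2 2*x^3 dx = 8;  ∫_0^2 -5*x^2 dx = -40/3;  ∫_0^2 2*x dx = 4.
Sum: 8 − 40/3 + 4 = -4/3.
So RHS = -∫_0^2 v(x) φ(x) dx = 4/3.
LHS = RHS, so the identity holds for this test φ.
Moreover u is smooth here and v(x) = u'(x) = 1 - 2*x pointwise, so the identity holds for every test function. Hence v is the weak derivative of u.


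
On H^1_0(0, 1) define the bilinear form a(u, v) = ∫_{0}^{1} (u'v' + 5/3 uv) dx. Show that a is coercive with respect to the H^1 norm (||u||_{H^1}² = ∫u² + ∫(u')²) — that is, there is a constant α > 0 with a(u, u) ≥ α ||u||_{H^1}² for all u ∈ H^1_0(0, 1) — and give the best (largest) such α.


α = 1

Coercivity of a(·,·) on H^1_0(0, 1) means a(u, u) ≥ α ||u||_{H^1}² for every u ∈ H^1_0.
The interval has length L = 1, and Poincaré/coercivity depend only on L. Here a(u, u) = ∫(u')² + (5/3)·∫u².
Here c = 5/3 ≥ 1, so a(u,u) = ∫(u')² + c∫u² ≥ ∫(u')² + ∫u² = ||u||_{H^1}², i.e. α = 1 works. No larger α is possible: a(u,u) ≥ α||u||_{H^1}² means (1−α)∫(u')² ≥ (α−c)∫u², and for the modes u_n = sin(nπ(x−x₀)/L) (x₀ the left endpoint) one has ∫u_n²/∫(u_n')² = (L/(nπ))² → 0, so a(u_n,u_n)/||u_n||_{H^1}² → 1. Hence the optimal constant is α = 1.
Therefore α = 1.


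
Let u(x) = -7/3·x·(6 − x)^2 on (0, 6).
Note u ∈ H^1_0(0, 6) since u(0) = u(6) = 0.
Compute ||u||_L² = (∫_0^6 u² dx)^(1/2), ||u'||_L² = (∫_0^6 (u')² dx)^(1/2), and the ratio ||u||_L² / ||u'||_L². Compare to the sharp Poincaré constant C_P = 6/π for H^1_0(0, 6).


||u||_L² / ||u'||_L² = 3*sqrt(14)/7 < C_P = 6/π.

u(x) = -7/3·x·(6 − x)^2, so u'(x) = 7*(2 - x)*(x - 6).
u(x) = -7/3·x·(6 − x)^2 vanishes at x = 0 and x = 6, so u ∈ H^1_0(0, 6). Differentiate via the product rule and integrate the resulting polynomials term by term.
  ∫_0^6 u² dx = ∫_0^6 (49*x^6/9 - 392*x^5/3 + 1176*x^4 - 4704*x^3 + 7056*x^2) dx. Term by term:
    ∫_0^6 49*x^6/9 dx = 217728;  ∫_0^6 -392*x^5/3 dx = -1016064;  ∫_0^6 1176*x^4 dx = 9144576/5;
    ∫_0^6 -4704*x^3 dx = -1524096;  ∫_0^6 7056*x^2 dx = 508032.
  Sum: 217728 − 1016064 + 9144576/5 − 1524096 + 508032 = 72576/5.
  ∫_0^6 (u')² dx = ∫_0^6 (49*x^4 - 784*x^3 + 4312*x^2 - 9408*x + 7056) dx. Term by term:
    ∫_0^6 49*x^4 dx = 381024/5;  ∫_0^6 -784*x^3 dx = -254016;  ∫_0^6 4312*x^2 dx = 310464;
    ∫_0^6 -9408*x dx = -169344;  ∫_0^6 7056 dx = 42336.
  Sum: 381024/5 − 254016 + 310464 − 169344 + 42336 = 28224/5.
∫_0^6 u² dx = 72576/5, so ||u||_L² = 72*sqrt(70)/5.
∫_0^6 (u')² dx = 28224/5, so ||u'||_L² = 168*sqrt(5)/5.
Ratio ||u||_L² / ||u'||_L² = 3*sqrt(14)/7.
Sharp Poincaré constant on H^1_0(0, 6) is C_P = L/π = 6/π, achieved by sin(π/6·x).
A polynomial bump cannot attain the sharp Poincaré constant (only the first sine eigenfunction does), so the ratio is strictly less than C_P, consistent with ||u||_L² ≤ C_P ||u'||_L².


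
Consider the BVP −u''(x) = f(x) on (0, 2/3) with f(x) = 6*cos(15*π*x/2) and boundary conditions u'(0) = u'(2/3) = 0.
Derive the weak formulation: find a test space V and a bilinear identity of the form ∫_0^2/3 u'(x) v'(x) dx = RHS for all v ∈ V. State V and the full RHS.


V = H^1(0, 2/3) (no boundary constraint on v; u is determined up to an additive constant); weak form: ∫_0^2/3 u'v' dx = ∫_0^2/3 (6*cos(15*π*x/2)) v dx for all v ∈ V.

Multiply both sides by a test function v and integrate from 0 to 2/3:
  ∫_0^2/3 −u''(x) v(x) dx = ∫_0^2/3 f(x) v(x) dx.
Integrate the LHS by parts once:
  ∫_0^2/3 −u'' v dx = −[u'(x) v(x)]_0^2/3 + ∫_0^2/3 u'(x) v'(x) dx.
Thus ∫_0^2/3 u'(x) v'(x) dx = ∫_0^2/3 f(x) v(x) dx + [u'(x) v(x)]_0^2/3.
Choose V so that boundary terms are either known or forced to vanish.
u has homogeneous Neumann: u'(0) = u'(2/3) = 0. So [u' v]_0^2/3 = 0·v(2/3) − 0·v(0) = 0 for any v; take V = H^1(0, 2/3).
Weak formulation: find u (satisfying any essential BC) such that ∫_0^2/3 u'(x) v'(x) dx = ∫_0^2/3 f v dx for all v ∈ V (homogeneous Neumann, so boundary terms vanish).
Substituting f(x) = 6*cos(15*π*x/2), the right-hand side is ∫_0^2/3 (6*cos(15*π*x/2)) v dx.
Compatibility check (pure Neumann): taking v ≡ 1 ∈ V gives 0 = ∫_0^2/3 f dx + (0) − (0), i.e. ∫_0^2/3 f dx must equal u'(0) − u'(2/3) = 0. Indeed ∫_0^2/3 (6*cos(15*π*x/2)) dx = 0, so the data are compatible. The solution is then unique only up to an additive constant (fix it e.g. by requiring ∫_0^2/3 u dx = 0).


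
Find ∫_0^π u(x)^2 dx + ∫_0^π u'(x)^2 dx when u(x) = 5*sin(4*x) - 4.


||u||_{H^1(0,π)}^2 = 457*π/2

u'(x) = 20*cos(4*x).
Expand u² and (u')² and integrate term by term on (0, π), using: for integers n ≥ 1, ∫_0^π sin²(nx) dx = ∫_0^π cos²(nx) dx = π/2; for n ≠ n', ∫_0^π sin(nx)sin(n'x) dx = ∫_0^π cos(nx)cos(n'x) dx = 0; and by product-to-sum, ∫_0^π sin(nx)cos(n'x) dx = ½∫_0^π [sin((n+n')x) + sin((n−n')x)] dx, which is 0 when n+n' is even and 2n/(n²−n'²) when n+n' is odd (it need not vanish on (0, π)). For the constant mode: ∫_0^π 1 dx = π, ∫_0^π cos(nx) dx = 0, ∫_0^π sin(nx) dx = (1−(−1)^n)/n.
  u² squared terms: (-4)²·∫1 dx = 16·π = 16*π;  (5)²·∫sin(4x)² dx = 25·π/2 = 25*π/2.
  u² cross terms: 2·(-4)·(5)·∫1·sin(4x) dx = -40·(0) = 0.
  So ∫_0^π u² dx = 16*π + 25*π/2 + 0 = 57*π/2.
  (u')² squared terms: (20)²·∫cos(4x)² dx = 400·π/2 = 200*π.
  So ∫_0^π (u')² dx = 200*π.
||u||_{H^1}^2 = (57*π/2) + (200*π) = 457*π/2.


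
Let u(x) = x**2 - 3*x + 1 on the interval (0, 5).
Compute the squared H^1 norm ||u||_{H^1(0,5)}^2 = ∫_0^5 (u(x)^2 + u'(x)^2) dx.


||u||_{H^1}^2 = 275/2

The H^1 norm (squared) on an interval (0, L) is
  ||u||_{H^1}^2 = ∫_0^L u(x)^2 dx + ∫_0^L u'(x)^2 dx.
Compute u'(x) = 2*x - 3.
Then u(x)^2 = x**4 - 6*x**3 + 11*x**2 - 6*x + 1 and u'(x)^2 = 4*x**2 - 12*x + 9.
Integrate each monomial from 0 to 5 using ∫_0^5 c·x^n dx = c·5^(n+1)/(n+1):
  ∫_0^5 u(x)^2 dx = ∫_0^5 (x^4 - 6*x^3 + 11*x^2 - 6*x + 1) dx. Term by term:
    ∫_0^5 x^4 dx = 625;  ∫_0^5 -6*x^3 dx = -1875/2;  ∫_0^5 11*x^2 dx = 1375/3;
    ∫_0^5 -6*x dx = -75;  ∫_0^5 1 dx = 5.
  Sum: 625 − 1875/2 + 1375/3 − 75 + 5 = 455/6.
  ∫_0^5 u'(x)^2 dx = ∫_0^5 (4*x^2 - 12*x + 9) dx. Term by term:
    ∫_0^5 4*x^2 dx = 500/3;  ∫_0^5 -12*x dx = -150;  ∫_0^5 9 dx = 45.
  Sum: 500/3 − 150 + 45 = 185/3.
Adding: ||u||_{H^1}^2 = 455/6 + 185/3 = 275/2.


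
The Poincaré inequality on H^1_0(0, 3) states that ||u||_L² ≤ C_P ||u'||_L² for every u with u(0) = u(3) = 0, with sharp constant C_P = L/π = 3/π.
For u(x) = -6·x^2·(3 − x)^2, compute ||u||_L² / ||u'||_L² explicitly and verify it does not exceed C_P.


||u||_L² / ||u'||_L² = sqrt(3)/2 < C_P = 3/π.

u(x) = -6·x^2·(3 − x)^2, so u'(x) = 12*x*(x*(3 - x) - (x - 3)^2).
u(x) = -6·x^2·(3 − x)^2 vanishes at x = 0 and x = 3, so u ∈ H^1_0(0, 3). Differentiate via the product rule and integrate the resulting polynomials term by term.
  ∫_0^3 u² dx = ∫_0^3 (36*x^8 - 432*x^7 + 1944*x^6 - 3888*x^5 + 2916*x^4) dx. Term by term:
    ∫_0^3 36*x^8 dx = 78732;  ∫_0^3 -432*x^7 dx = -354294;  ∫_0^3 1944*x^6 dx = 4251528/7;
    ∫_0^3 -3888*x^5 dx = -472392;  ∫_0^3 2916*x^4 dx = 708588/5.
  Sum: 78732 − 354294 + 4251528/7 − 472392 + 708588/5 = 39366/35.
  ∫_0^3 (u')² dx = ∫_0^3 (576*x^6 - 5184*x^5 + 16848*x^4 - 23328*x^3 + 11664*x^2) dx. Term by term:
    ∫_0^3 576*x^6 dx = 1259712/7;  ∫_0^3 -5184*x^5 dx = -629856;  ∫_0^3 16848*x^4 dx = 4094064/5;
    ∫_0^3 -23328*x^3 dx = -472392;  ∫_0^3 11664*x^2 dx = 104976.
  Sum: 1259712/7 − 629856 + 4094064/5 − 472392 + 104976 = 52488/35.
∫_0^3 u² dx = 39366/35, so ||u||_L² = 81*sqrt(210)/35.
∫_0^3 (u')² dx = 52488/35, so ||u'||_L² = 162*sqrt(70)/35.
Ratio ||u||_L² / ||u'||_L² = sqrt(3)/2.
Sharp Poincaré constant on H^1_0(0, 3) is C_P = L/π = 3/π, achieved by sin(π/3·x).
A polynomial bump cannot attain the sharp Poincaré constant (only the first sine eigenfunction does), so the ratio is strictly less than C_P, consistent with ||u||_L² ≤ C_P ||u'||_L².


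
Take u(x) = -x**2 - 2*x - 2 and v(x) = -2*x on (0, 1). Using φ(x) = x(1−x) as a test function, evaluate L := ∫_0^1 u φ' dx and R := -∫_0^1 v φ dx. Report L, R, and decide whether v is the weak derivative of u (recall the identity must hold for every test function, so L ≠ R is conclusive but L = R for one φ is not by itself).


LHS = 1/2, RHS = 1/6. No, v is not the weak derivative of u.

u(x) = -x**2 - 2*x - 2, classical derivative u'(x) = -2*x - 2.
φ(x) = x(1−x), so φ'(x) = 1 - 2*x.
Note φ(0) = φ(1) = 0, so the boundary term u·φ vanishes.
LHS = ∫_0^1 u(x) φ'(x) dx = ∫_0^1 (2*x^3 + 3*x^2 + 2*x - 2) dx. Term by term:
  ∫_0^1 2*x^3 dx = 1/2;  ∫_0^1 3*x^2 dx = 1;  ∫_0^1 2*x dx = 1;
  ∫_0^1 -2 dx = -2.
Sum: 1/2 + 1 + 1 − 2 = 1/2.
So LHS = 1/2.
∫_0^1 v(x) φ(x) dx = ∫_0^1 (2*x^3 - 2*x^2) dx. Term by term:
  ∫_0^1 2*x^3 dx = 1/2;  ∫_0^1 -2*x^2 dx = -2/3.
Sum: 1/2 − 2/3 = -1/6.
So RHS = -∫_0^1 v(x) φ(x) dx = 1/6.
LHS − RHS = 1/3 ≠ 0, so the identity fails.
(For a valid weak derivative the identity must hold for EVERY test function, in particular this one. The failure shows v is NOT the weak derivative of u.)
Correct weak derivative would be u'(x) = -2*x - 2.


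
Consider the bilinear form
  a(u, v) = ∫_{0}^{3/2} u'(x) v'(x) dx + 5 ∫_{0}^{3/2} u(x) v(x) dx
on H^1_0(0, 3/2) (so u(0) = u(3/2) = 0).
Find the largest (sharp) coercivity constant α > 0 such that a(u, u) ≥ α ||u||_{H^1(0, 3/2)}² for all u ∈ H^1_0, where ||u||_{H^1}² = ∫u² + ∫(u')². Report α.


α = 1

Coercivity of a(·,·) on H^1_0(0, 3/2) means a(u, u) ≥ α ||u||_{H^1}² for every u ∈ H^1_0.
The interval has length L = 3/2, and Poincaré/coercivity depend only on L. Here a(u, u) = ∫(u')² + (5)·∫u².
Here c = 5 ≥ 1, so a(u,u) = ∫(u')² + c∫u² ≥ ∫(u')² + ∫u² = ||u||_{H^1}², i.e. α = 1 works. No larger α is possible: a(u,u) ≥ α||u||_{H^1}² means (1−α)∫(u')² ≥ (α−c)∫u², and for the modes u_n = sin(nπ(x−x₀)/L) (x₀ the left endpoint) one has ∫u_n²/∫(u_n')² = (L/(nπ))² → 0, so a(u_n,u_n)/||u_n||_{H^1}² → 1. Hence the optimal constant is α = 1.
Therefore α = 1.


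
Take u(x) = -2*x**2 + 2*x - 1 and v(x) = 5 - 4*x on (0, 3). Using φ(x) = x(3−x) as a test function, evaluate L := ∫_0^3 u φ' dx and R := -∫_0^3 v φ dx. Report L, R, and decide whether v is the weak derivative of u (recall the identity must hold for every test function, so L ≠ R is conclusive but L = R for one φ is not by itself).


LHS = 18, RHS = 9/2. No, v is not the weak derivative of u.

u(x) = -2*x**2 + 2*x - 1, classical derivative u'(x) = 2 - 4*x.
φ(x) = x(3−x), so φ'(x) = 3 - 2*x.
Note φ(0) = φ(3) = 0, so the boundary term u·φ vanishes.
LHS = ∫_0^3 u(x) φ'(x) dx = ∫_0^3 (4*x^3 - 10*x^2 + 8*x - 3) dx. Term by term:
  ∫_0^3 4*x^3 dx = 81;  ∫_0^3 -10*x^2 dx = -90;  ∫_0^3 8*x dx = 36;
  ∫_0^3 -3 dx = -9.
Sum: 81 − 90 + 36 − 9 = 18.
So LHS = 18.
∫_0^3 v(x) φ(x) dx = ∫_0^3 (4*x^3 - 17*x^2 + 15*x) dx. Term by term:
  ∫_0^3 4*x^3 dx = 81;  ∫_0^3 -17*x^2 dx = -153;  ∫_0^3 15*x dx = 135/2.
Sum: 81 − 153 + 135/2 = -9/2.
So RHS = -∫_0^3 v(x) φ(x) dx = 9/2.
LHS − RHS = 27/2 ≠ 0, so the identity fails.
(For a valid weak derivative the identity must hold for EVERY test function, in particular this one. The failure shows v is NOT the weak derivative of u.)
Correct weak derivative would be u'(x) = 2 - 4*x.


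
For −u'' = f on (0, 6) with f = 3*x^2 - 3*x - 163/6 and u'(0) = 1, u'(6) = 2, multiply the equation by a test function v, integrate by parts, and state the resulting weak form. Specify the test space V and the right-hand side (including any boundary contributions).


V = H^1(0, 6) (v unrestricted at boundary; u is determined up to an additive constant); weak form: ∫_0^6 u'v' dx = ∫_0^6 (3*x^2 - 3*x - 163/6) v dx + 2·v(6) − v(0) for all v ∈ V.

Multiply both sides by a test function v and integrate from 0 to 6:
  ∫_0^6 −u''(x) v(x) dx = ∫_0^6 f(x) v(x) dx.
Integrate the LHS by parts once:
  ∫_0^6 −u'' v dx = −[u'(x) v(x)]_0^6 + ∫_0^6 u'(x) v'(x) dx.
Thus ∫_0^6 u'(x) v'(x) dx = ∫_0^6 f(x) v(x) dx + [u'(x) v(x)]_0^6.
Choose V so that boundary terms are either known or forced to vanish.
u has inhomogeneous Neumann u'(0) = 1, u'(6) = 2. [u' v]_0^6 = (2)·v(6) − (1)·v(0) = 2·v(6) − v(0). Take V = H^1(0, 6); boundary term becomes part of RHS.
Weak formulation: find u (satisfying any essential BC) such that ∫_0^6 u'(x) v'(x) dx = ∫_0^6 f v dx + 2·v(6) − v(0) for all v ∈ V (Neumann data are natural BCs: they enter the RHS as boundary terms).
Substituting f(x) = 3*x^2 - 3*x - 163/6, the right-hand side is ∫_0^6 (3*x^2 - 3*x - 163/6) v dx + 2·v(6) − v(0).
Compatibility check (pure Neumann): taking v ≡ 1 ∈ V gives 0 = ∫_0^6 f dx + (2) − (1), i.e. ∫_0^6 f dx must equal u'(0) − u'(6) = -1. Indeed ∫_0^6 (3*x^2 - 3*x - 163/6) dx = -1, so the data are compatible. The solution is then unique only up to an additive constant (fix it e.g. by requiring ∫_0^6 u dx = 0).


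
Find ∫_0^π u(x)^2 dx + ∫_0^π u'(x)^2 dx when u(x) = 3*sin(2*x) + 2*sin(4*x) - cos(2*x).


||u||_{H^1(0,π)}^2 = 59*π

u'(x) = 2*sin(2*x) + 6*cos(2*x) + 8*cos(4*x).
Expand u² and (u')² and integrate term by term on (0, π), using: for integers n ≥ 1, ∫_0^π sin²(nx) dx = ∫_0^π cos²(nx) dx = π/2; for n ≠ n', ∫_0^π sin(nx)sin(n'x) dx = ∫_0^π cos(nx)cos(n'x) dx = 0; and by product-to-sum, ∫_0^π sin(nx)cos(n'x) dx = ½∫_0^π [sin((n+n')x) + sin((n−n')x)] dx, which is 0 when n+n' is even and 2n/(n²−n'²) when n+n' is odd (it need not vanish on (0, π)).
  u² squared terms: (-1)²·∫cos(2x)² dx = 1·π/2 = π/2;  (2)²·∫sin(4x)² dx = 4·π/2 = 2*π;  (3)²·∫sin(2x)² dx = 9·π/2 = 9*π/2.
  u² cross terms: 2·(-1)·(2)·∫cos(2x)·sin(4x) dx = -4·(0) = 0;  2·(-1)·(3)·∫cos(2x)·sin(2x) dx = -6·(0) = 0;  2·(2)·(3)·∫sin(4x)·sin(2x) dx = 12·(0) = 0.
  So ∫_0^π u² dx = π/2 + 2*π + 9*π/2 + 0 + 0 + 0 = 7*π.
  (u')² squared terms: (2)²·∫sin(2x)² dx = 4·π/2 = 2*π;  (6)²·∫cos(2x)² dx = 36·π/2 = 18*π;  (8)²·∫cos(4x)² dx = 64·π/2 = 32*π.
  (u')² cross terms: 2·(2)·(6)·∫sin(2x)·cos(2x) dx = 24·(0) = 0;  2·(2)·(8)·∫sin(2x)·cos(4x) dx = 32·(0) = 0;  2·(6)·(8)·∫cos(2x)·cos(4x) dx = 96·(0) = 0.
  So ∫_0^π (u')² dx = 2*π + 18*π + 32*π + 0 + 0 + 0 = 52*π.
||u||_{H^1}^2 = (7*π) + (52*π) = 59*π.


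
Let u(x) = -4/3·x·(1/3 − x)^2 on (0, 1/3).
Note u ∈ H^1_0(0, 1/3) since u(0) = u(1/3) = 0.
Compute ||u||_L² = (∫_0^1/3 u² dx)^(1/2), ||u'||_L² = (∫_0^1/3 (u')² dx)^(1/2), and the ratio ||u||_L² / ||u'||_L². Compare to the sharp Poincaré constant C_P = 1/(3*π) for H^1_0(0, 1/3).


||u||_L² / ||u'||_L² = sqrt(14)/42 < C_P = 1/(3*π).

u(x) = -4/3·x·(1/3 − x)^2, so u'(x) = -4*x^2 + 16*x/9 - 4/27.
u(x) = -4/3·x·(1/3 − x)^2 vanishes at x = 0 and x = 1/3, so u ∈ H^1_0(0, 1/3). Differentiate via the product rule and integrate the resulting polynomials term by term.
  ∫_0^1/3 u² dx = ∫_0^1/3 (16*x^6/9 - 64*x^5/27 + 32*x^4/27 - 64*x^3/243 + 16*x^2/729) dx. Term by term:
    ∫_0^1/3 16*x^6/9 dx = 16/137781;  ∫_0^1/3 -64*x^5/27 dx = -32/59049;  ∫_0^1/3 32*x^4/27 dx = 32/32805;
    ∫_0^1/3 -64*x^3/243 dx = -16/19683;  ∫_0^1/3 16*x^2/729 dx = 16/59049.
  Sum: 16/137781 − 32/59049 + 32/32805 − 16/19683 + 16/59049 = 16/2066715.
  ∫_0^1/3 (u')² dx = ∫_0^1/3 (16*x^4 - 128*x^3/9 + 352*x^2/81 - 128*x/243 + 16/729) dx. Term by term:
    ∫_0^1/3 16*x^4 dx = 16/1215;  ∫_0^1/3 -128*x^3/9 dx = -32/729;  ∫_0^1/3 352*x^2/81 dx = 352/6561;
    ∫_0^1/3 -128*x/243 dx = -64/2187;  ∫_0^1/3 16/729 dx = 16/2187.
  Sum: 16/1215 − 32/729 + 352/6561 − 64/2187 + 16/2187 = 32/32805.
∫_0^1/3 u² dx = 16/2066715, so ||u||_L² = 4*sqrt(35)/8505.
∫_0^1/3 (u')² dx = 32/32805, so ||u'||_L² = 4*sqrt(10)/405.
Ratio ||u||_L² / ||u'||_L² = sqrt(14)/42.
Sharp Poincaré constant on H^1_0(0, 1/3) is C_P = L/π = 1/(3*π), achieved by sin(3*π·x).
A polynomial bump cannot attain the sharp Poincaré constant (only the first sine eigenfunction does), so the ratio is strictly less than C_P, consistent with ||u||_L² ≤ C_P ||u'||_L².


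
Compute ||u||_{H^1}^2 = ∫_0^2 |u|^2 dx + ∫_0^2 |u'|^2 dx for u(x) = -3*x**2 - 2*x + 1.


||u||_{H^1}^2 = 3694/15

The H^1 norm (squared) on an interval (0, L) is
  ||u||_{H^1}^2 = ∫_0^L u(x)^2 dx + ∫_0^L u'(x)^2 dx.
Compute u'(x) = -6*x - 2.
Then u(x)^2 = 9*x**4 + 12*x**3 - 2*x**2 - 4*x + 1 and u'(x)^2 = 36*x**2 + 24*x + 4.
Integrate each monomial from 0 to 2 using ∫_0^2 c·x^n dx = c·2^(n+1)/(n+1):
  ∫_0^2 u(x)^2 dx = ∫_0^2 (9*x^4 + 12*x^3 - 2*x^2 - 4*x + 1) dx. Term by term:
    ∫_0^2 9*x^4 dx = 288/5;  ∫_0^2 12*x^3 dx = 48;  ∫_0^2 -2*x^2 dx = -16/3;
    ∫_0^2 -4*x dx = -8;  ∫_0^2 1 dx = 2.
  Sum: 288/5 + 48 − 16/3 − 8 + 2 = 1414/15.
  ∫_0^2 u'(x)^2 dx = ∫_0^2 (36*x^2 + 24*x + 4) dx. Term by term:
    ∫_0^2 36*x^2 dx = 96;  ∫_0^2 24*x dx = 48;  ∫_0^2 4 dx = 8.
  Sum: 96 + 48 + 8 = 152.
Adding: ||u||_{H^1}^2 = 1414/15 + 152 = 3694/15.


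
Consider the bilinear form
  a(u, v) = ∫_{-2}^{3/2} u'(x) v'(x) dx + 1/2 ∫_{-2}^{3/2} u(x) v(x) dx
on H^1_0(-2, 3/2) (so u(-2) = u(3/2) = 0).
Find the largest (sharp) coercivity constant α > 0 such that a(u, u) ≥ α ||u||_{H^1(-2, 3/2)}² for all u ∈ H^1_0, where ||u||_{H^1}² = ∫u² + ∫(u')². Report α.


α = (49 + 8*π^2)/(2*(4*π^2 + 49))

Coercivity of a(·,·) on H^1_0(-2, 3/2) means a(u, u) ≥ α ||u||_{H^1}² for every u ∈ H^1_0.
The interval has length L = 7/2, and Poincaré/coercivity depend only on L. Here a(u, u) = ∫(u')² + (1/2)·∫u².
Here 0 < c = 1/2 < 1. The condition a(u,u) ≥ α||u||_{H^1}² reads (1−α)∫(u')² ≥ (α−c)∫u². Any admissible α is ≤ 1 (rapidly oscillating u have ∫u²/∫(u')² → 0), and α = 1 would force 0 ≥ (1−c)∫u², impossible since c < 1; so 1−α > 0. By the sharp Poincaré inequality on H^1_0 of an interval of length L, ∫(u')² ≥ (π/L)²∫u² with equality for the first sine mode sin(π(x−x₀)/L) (x₀ the left endpoint), so the inequality holds for all u iff (1−α)(π/L)² ≥ α − c, i.e. α ≤ ((π/L)² + c)/((π/L)² + 1) = (1 + c(L/π)²)/(1 + (L/π)²). With (π/L)² = 4*π^2/49 and c = 1/2, the largest admissible constant is α = ((π/L)² + c)/((π/L)² + 1).
Simplifying, α = (49 + 8*π^2)/(2*(4*π^2 + 49)).


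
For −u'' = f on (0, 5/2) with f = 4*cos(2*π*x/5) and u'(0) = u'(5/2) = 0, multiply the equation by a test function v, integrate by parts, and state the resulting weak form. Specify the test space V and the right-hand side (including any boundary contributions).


V = H^1(0, 5/2) (no boundary constraint on v; u is determined up to an additive constant); weak form: ∫_0^5/2 u'v' dx = ∫_0^5/2 (4*cos(2*π*x/5)) v dx for all v ∈ V.

Multiply both sides by a test function v and integrate from 0 to 5/2:
  ∫_0^5/2 −u''(x) v(x) dx = ∫_0^5/2 f(x) v(x) dx.
Integrate the LHS by parts once:
  ∫_0^5/2 −u'' v dx = −[u'(x) v(x)]_0^5/2 + ∫_0^5/2 u'(x) v'(x) dx.
Thus ∫_0^5/2 u'(x) v'(x) dx = ∫_0^5/2 f(x) v(x) dx + [u'(x) v(x)]_0^5/2.
Choose V so that boundary terms are either known or forced to vanish.
u has homogeneous Neumann: u'(0) = u'(5/2) = 0. So [u' v]_0^5/2 = 0·v(5/2) − 0·v(0) = 0 for any v; take V = H^1(0, 5/2).
Weak formulation: find u (satisfying any essential BC) such that ∫_0^5/2 u'(x) v'(x) dx = ∫_0^5/2 f v dx for all v ∈ V (homogeneous Neumann, so boundary terms vanish).
Substituting f(x) = 4*cos(2*π*x/5), the right-hand side is ∫_0^5/2 (4*cos(2*π*x/5)) v dx.
Compatibility check (pure Neumann): taking v ≡ 1 ∈ V gives 0 = ∫_0^5/2 f dx + (0) − (0), i.e. ∫_0^5/2 f dx must equal u'(0) − u'(5/2) = 0. Indeed ∫_0^5/2 (4*cos(2*π*x/5)) dx = 0, so the data are compatible. The solution is then unique only up to an additive constant (fix it e.g. by requiring ∫_0^5/2 u dx = 0).


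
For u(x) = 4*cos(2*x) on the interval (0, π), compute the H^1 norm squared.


||u||_{H^1(0,π)}^2 = 40*π

u'(x) = -8*sin(2*x).
Expand u² and (u')² and integrate term by term on (0, π), using: for integers n ≥ 1, ∫_0^π sin²(nx) dx = ∫_0^π cos²(nx) dx = π/2; for n ≠ n', ∫_0^π sin(nx)sin(n'x) dx = ∫_0^π cos(nx)cos(n'x) dx = 0; and by product-to-sum, ∫_0^π sin(nx)cos(n'x) dx = ½∫_0^π [sin((n+n')x) + sin((n−n')x)] dx, which is 0 when n+n' is even and 2n/(n²−n'²) when n+n' is odd (it need not vanish on (0, π)).
  u² squared terms: (4)²·∫cos(2x)² dx = 16·π/2 = 8*π.
  So ∫_0^π u² dx = 8*π.
  (u')² squared terms: (-8)²·∫sin(2x)² dx = 64·π/2 = 32*π.
  So ∫_0^π (u')² dx = 32*π.
||u||_{H^1}^2 = (8*π) + (32*π) = 40*π.


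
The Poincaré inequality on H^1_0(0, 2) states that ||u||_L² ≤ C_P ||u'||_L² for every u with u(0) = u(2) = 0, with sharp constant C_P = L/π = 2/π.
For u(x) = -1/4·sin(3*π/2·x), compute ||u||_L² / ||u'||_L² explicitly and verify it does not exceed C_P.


||u||_L² / ||u'||_L² = 2/(3*π) < C_P = 2/π.

u(x) = -1/4·sin(3*π/2·x), so u'(x) = -3*π*cos(3*π*x/2)/8.
Writing u(x) = A·sin(kπx/L) with A = -1/4 and k = 3, use ∫_0^L sin²(kπx/L) dx = L/2 and ∫_0^L cos²(kπx/L) dx = L/2.
u² = 1/16·sin²(3*π/2·x) and (u')² = 9*π^2/64·cos²(3*π/2·x), and each of sin², cos² integrates to L/2 = 1 over (0, 2).
∫_0^2 u² dx = 1/16, so ||u||_L² = 1/4.
∫_0^2 (u')² dx = 9*π^2/64, so ||u'||_L² = 3*π/8.
Ratio ||u||_L² / ||u'||_L² = 2/(3*π).
Sharp Poincaré constant on H^1_0(0, 2) is C_P = L/π = 2/π, achieved by sin(π/2·x).
This is the k = 3 harmonic; the ratio L/(kπ) is strictly less than C_P = L/π, consistent with the sharp inequality ||u||_L² ≤ C_P ||u'||_L².


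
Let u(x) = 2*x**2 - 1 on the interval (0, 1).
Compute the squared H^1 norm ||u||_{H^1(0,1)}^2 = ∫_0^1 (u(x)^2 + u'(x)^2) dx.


||u||_{H^1}^2 = 29/5

The H^1 norm (squared) on an interval (0, L) is
  ||u||_{H^1}^2 = ∫_0^L u(x)^2 dx + ∫_0^L u'(x)^2 dx.
Compute u'(x) = 4*x.
Then u(x)^2 = 4*x**4 - 4*x**2 + 1 and u'(x)^2 = 16*x**2.
Integrate each monomial from 0 to 1 using ∫_0^1 c·x^n dx = c·1^(n+1)/(n+1):
  ∫_0^1 u(x)^2 dx = ∫_0^1 (4*x^4 - 4*x^2 + 1) dx. Term by term:
    ∫_0^1 4*x^4 dx = 4/5;  ∫_0^1 -4*x^2 dx = -4/3;  ∫_0^1 1 dx = 1.
  Sum: 4/5 − 4/3 + 1 = 7/15.
  ∫_0^1 u'(x)^2 dx = ∫_0^1 (16*x^2) dx. Term by term:
    ∫_0^1 16*x^2 dx = 16/3.
Adding: ||u||_{H^1}^2 = 7/15 + 16/3 = 29/5.


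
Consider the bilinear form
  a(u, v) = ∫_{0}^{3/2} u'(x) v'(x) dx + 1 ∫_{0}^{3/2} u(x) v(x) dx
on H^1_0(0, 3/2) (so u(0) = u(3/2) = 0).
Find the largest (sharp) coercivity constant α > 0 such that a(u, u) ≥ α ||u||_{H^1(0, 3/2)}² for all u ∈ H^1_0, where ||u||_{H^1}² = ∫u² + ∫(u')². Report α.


α = 1

Coercivity of a(·,·) on H^1_0(0, 3/2) means a(u, u) ≥ α ||u||_{H^1}² for every u ∈ H^1_0.
The interval has length L = 3/2, and Poincaré/coercivity depend only on L. Here a(u, u) = ∫(u')² + (1)·∫u².
Here c = 1 ≥ 1, so a(u,u) = ∫(u')² + c∫u² ≥ ∫(u')² + ∫u² = ||u||_{H^1}², i.e. α = 1 works. No larger α is possible: a(u,u) ≥ α||u||_{H^1}² means (1−α)∫(u')² ≥ (α−c)∫u², and for the modes u_n = sin(nπ(x−x₀)/L) (x₀ the left endpoint) one has ∫u_n²/∫(u_n')² = (L/(nπ))² → 0, so a(u_n,u_n)/||u_n||_{H^1}² → 1. Hence the optimal constant is α = 1.
Therefore α = 1.


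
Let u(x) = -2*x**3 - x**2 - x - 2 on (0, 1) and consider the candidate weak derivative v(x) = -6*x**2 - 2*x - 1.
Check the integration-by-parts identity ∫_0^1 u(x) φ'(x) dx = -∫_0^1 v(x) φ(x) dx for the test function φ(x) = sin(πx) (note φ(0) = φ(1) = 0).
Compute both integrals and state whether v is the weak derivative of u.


LHS = -24/π^3 + 10/π, RHS = -24/π^3 + 10/π. Yes, v = u' weakly.

u(x) = -2*x**3 - x**2 - x - 2, classical derivative u'(x) = -6*x**2 - 2*x - 1.
φ(x) = sin(πx), so φ'(x) = π*cos(π*x).
Note φ(0) = φ(1) = 0, so the boundary term u·φ vanishes.
LHS = ∫_0^1 u(x) φ'(x) dx = ∫_0^1 (-2*π*x^3*cos(π*x) - π*x^2*cos(π*x) - π*x*cos(π*x) - 2*π*cos(π*x)) dx. Term by term:
  ∫_0^1 -2*π*cos(π*x) dx = 0;  ∫_0^1 -π*x*cos(π*x) dx = 2/π;  ∫_0^1 -π*x^2*cos(π*x) dx = 2/π;
  ∫_0^1 -2*π*x^3*cos(π*x) dx = -24/π^3 + 6/π.
Sum: 0 + 2/π + 2/π + -24/π^3 + 6/π = -24/π^3 + 10/π.
So LHS = -24/π^3 + 10/π.
∫_0^1 v(x) φ(x) dx = ∫_0^1 (-6*x^2*sin(π*x) - 2*x*sin(π*x) - sin(π*x)) dx. Term by term:
  ∫_0^1 -sin(π*x) dx = -2/π;  ∫_0^1 -6*x^2*sin(π*x) dx = -6/π + 24/π^3;  ∫_0^1 -2*x*sin(π*x) dx = -2/π.
Sum: -2/π + -6/π + 24/π^3 − 2/π = -10/π + 24/π^3.
So RHS = -∫_0^1 v(x) φ(x) dx = -24/π^3 + 10/π.
LHS = RHS, so the identity holds for this test φ.
Moreover u is smooth here and v(x) = u'(x) = -6*x**2 - 2*x - 1 pointwise, so the identity holds for every test function. Hence v is the weak derivative of u.


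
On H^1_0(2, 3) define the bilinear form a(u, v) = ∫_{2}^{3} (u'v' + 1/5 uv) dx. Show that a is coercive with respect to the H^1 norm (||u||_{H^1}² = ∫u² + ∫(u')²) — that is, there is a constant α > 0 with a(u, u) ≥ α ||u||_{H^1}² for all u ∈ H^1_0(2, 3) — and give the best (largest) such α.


α = (1/5 + π^2)/(1 + π^2)

Coercivity of a(·,·) on H^1_0(2, 3) means a(u, u) ≥ α ||u||_{H^1}² for every u ∈ H^1_0.
The interval has length L = 1, and Poincaré/coercivity depend only on L. Here a(u, u) = ∫(u')² + (1/5)·∫u².
Here 0 < c = 1/5 < 1. The condition a(u,u) ≥ α||u||_{H^1}² reads (1−α)∫(u')² ≥ (α−c)∫u². Any admissible α is ≤ 1 (rapidly oscillating u have ∫u²/∫(u')² → 0), and α = 1 would force 0 ≥ (1−c)∫u², impossible since c < 1; so 1−α > 0. By the sharp Poincaré inequality on H^1_0 of an interval of length L, ∫(u')² ≥ (π/L)²∫u² with equality for the first sine mode sin(π(x−x₀)/L) (x₀ the left endpoint), so the inequality holds for all u iff (1−α)(π/L)² ≥ α − c, i.e. α ≤ ((π/L)² + c)/((π/L)² + 1) = (1 + c(L/π)²)/(1 + (L/π)²). With (π/L)² = π^2 and c = 1/5, the largest admissible constant is α = ((π/L)² + c)/((π/L)² + 1).
Simplifying, α = (1/5 + π^2)/(1 + π^2).


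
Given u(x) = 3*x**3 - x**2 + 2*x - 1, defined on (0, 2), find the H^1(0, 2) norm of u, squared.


||u||_{H^1}^2 = 65818/105

The H^1 norm (squared) on an interval (0, L) is
  ||u||_{H^1}^2 = ∫_0^L u(x)^2 dx + ∫_0^L u'(x)^2 dx.
Compute u'(x) = 9*x**2 - 2*x + 2.
Then u(x)^2 = 9*x**6 - 6*x**5 + 13*x**4 - 10*x**3 + 6*x**2 - 4*x + 1 and u'(x)^2 = 81*x**4 - 36*x**3 + 40*x**2 - 8*x + 4.
Integrate each monomial from 0 to 2 using ∫_0^2 c·x^n dx = c·2^(n+1)/(n+1):
  ∫_0^2 u(x)^2 dx = ∫_0^2 (9*x^6 - 6*x^5 + 13*x^4 - 10*x^3 + 6*x^2 - 4*x + 1) dx. Term by term:
    ∫_0^2 9*x^6 dx = 1152/7;  ∫_0^2 -6*x^5 dx = -64;  ∫_0^2 13*x^4 dx = 416/5;
    ∫_0^2 -10*x^3 dx = -40;  ∫_0^2 6*x^2 dx = 16;  ∫_0^2 -4*x dx = -8;
    ∫_0^2 1 dx = 2.
  Sum: 1152/7 − 64 + 416/5 − 40 + 16 − 8 + 2 = 5382/35.
  ∫_0^2 u'(x)^2 dx = ∫_0^2 (81*x^4 - 36*x^3 + 40*x^2 - 8*x + 4) dx. Term by term:
    ∫_0^2 81*x^4 dx = 2592/5;  ∫_0^2 -36*x^3 dx = -144;  ∫_0^2 40*x^2 dx = 320/3;
    ∫_0^2 -8*x dx = -16;  ∫_0^2 4 dx = 8.
  Sum: 2592/5 − 144 + 320/3 − 16 + 8 = 7096/15.
Adding: ||u||_{H^1}^2 = 5382/35 + 7096/15 = 65818/105.


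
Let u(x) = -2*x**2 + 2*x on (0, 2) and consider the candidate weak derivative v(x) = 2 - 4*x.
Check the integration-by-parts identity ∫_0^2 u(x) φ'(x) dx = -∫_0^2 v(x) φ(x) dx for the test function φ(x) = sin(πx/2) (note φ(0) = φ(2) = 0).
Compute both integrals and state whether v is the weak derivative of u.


LHS = 8/π, RHS = 8/π. Yes, v = u' weakly.

u(x) = -2*x**2 + 2*x, classical derivative u'(x) = 2 - 4*x.
φ(x) = sin(πx/2), so φ'(x) = π*cos(π*x/2)/2.
Note φ(0) = φ(2) = 0, so the boundary term u·φ vanishes.
LHS = ∫_0^2 u(x) φ'(x) dx = ∫_0^2 (-π*x^2*cos(π*x/2) + π*x*cos(π*x/2)) dx. Term by term:
  ∫_0^2 π*x*cos(π*x/2) dx = -8/π;  ∫_0^2 -π*x^2*cos(π*x/2) dx = 16/π.
Sum: -8/π + 16/π = 8/π.
So LHS = 8/π.
∫_0^2 v(x) φ(x) dx = ∫_0^2 (-4*x*sin(π*x/2) + 2*sin(π*x/2)) dx. Term by term:
  ∫_0^2 2*sin(π*x/2) dx = 8/π;  ∫_0^2 -4*x*sin(π*x/2) dx = -16/π.
Sum: 8/π − 16/π = -8/π.
So RHS = -∫_0^2 v(x) φ(x) dx = 8/π.
LHS = RHS, so the identity holds for this test φ.
Moreover u is smooth here and v(x) = u'(x) = 2 - 4*x pointwise, so the identity holds for every test function. Hence v is the weak derivative of u.
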